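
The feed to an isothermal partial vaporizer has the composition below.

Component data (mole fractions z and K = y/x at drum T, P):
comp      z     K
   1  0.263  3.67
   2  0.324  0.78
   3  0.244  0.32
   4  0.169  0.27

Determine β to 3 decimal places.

Rachford–Rice: g(β) = Σ zᵢ(Kᵢ−1)/(1+β(Kᵢ−1)) = 0.
Feasibility: ΣzᵢKᵢ = 1.342, Σzᵢ/Kᵢ = 1.875 — both > 1, two phases present.
Iterate (Newton) starting at β = 0.5:
  β = 0.500: g = -0.2250, g' = -0.846 → β = 0.234
  β = 0.234: g = 0.0109, g' = -1.018 → β = 0.245
Converged at β = 0.245.

β = 0.245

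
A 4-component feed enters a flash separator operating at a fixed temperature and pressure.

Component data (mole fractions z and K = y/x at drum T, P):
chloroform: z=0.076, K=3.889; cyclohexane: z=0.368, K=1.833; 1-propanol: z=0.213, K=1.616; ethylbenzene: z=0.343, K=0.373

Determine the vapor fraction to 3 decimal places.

ψ = 0.660

Material balance + equilibrium reduce to Σ zᵢ(Kᵢ−1)/(1+ψ(Kᵢ−1)) = 0.
Check two-phase: ΣzᵢKᵢ = 1.442 > 1 and Σzᵢ/Kᵢ = 1.272 > 1, so g(0) = 0.442 > 0 and g(1) = -0.272 < 0.
Newton iteration, ψ⁰ = 0.52:
  ψ = 0.520: g = 0.0819, g' = -0.569 → ψ = 0.664
  ψ = 0.664: g = -0.0027, g' = -0.617 → ψ = 0.660
Converged at ψ = 0.660.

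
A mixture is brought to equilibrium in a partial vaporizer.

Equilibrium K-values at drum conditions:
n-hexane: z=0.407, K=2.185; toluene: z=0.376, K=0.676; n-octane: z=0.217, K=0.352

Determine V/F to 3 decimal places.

Material balance + equilibrium reduce to Σ zᵢ(Kᵢ−1)/(1+V/F(Kᵢ−1)) = 0.
Check two-phase: ΣzᵢKᵢ = 1.220 > 1 and Σzᵢ/Kᵢ = 1.359 > 1, so g(0) = 0.220 > 0 and g(1) = -0.359 < 0.
Newton iteration, V/F⁰ = 0.5:
  V/F = 0.500: g = -0.0505, g' = -0.481 → V/F = 0.395
Converged at V/F = 0.395.

V/F = 0.395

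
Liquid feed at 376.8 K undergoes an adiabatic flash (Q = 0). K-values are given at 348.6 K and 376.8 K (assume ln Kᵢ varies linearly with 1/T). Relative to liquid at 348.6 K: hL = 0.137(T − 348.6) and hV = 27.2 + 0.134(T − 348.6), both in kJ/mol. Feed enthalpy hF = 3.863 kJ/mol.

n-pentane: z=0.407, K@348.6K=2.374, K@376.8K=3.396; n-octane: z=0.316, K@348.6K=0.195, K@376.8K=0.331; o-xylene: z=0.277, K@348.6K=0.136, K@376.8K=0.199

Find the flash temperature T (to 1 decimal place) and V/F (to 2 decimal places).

Adiabatic flash: solve Rachford–Rice at each trial T, then check hF = ψ·hV(T) + (1−ψ)·hL(T).
  T = 348.6 K: K = (2.374, 0.195, 0.136), RR gives ψ = 0.057, H_out = 1.557 kJ/mol
  T = 376.8 K: K = (3.396, 0.331, 0.199), RR gives ψ = 0.308, H_out = 12.221 kJ/mol
  T = 362.7 K: K = (2.859, 0.257, 0.166), RR gives ψ = 0.199, H_out = 7.327 kJ/mol
  T = 355.6 K: K = (2.608, 0.224, 0.150), RR gives ψ = 0.133, H_out = 4.586 kJ/mol
  T = 352.1 K: K = (2.490, 0.209, 0.143), RR gives ψ = 0.097, H_out = 3.121 kJ/mol
  T = 353.9 K: K = (2.550, 0.217, 0.147), RR gives ψ = 0.116, H_out = 3.885 kJ/mol
Linear interpolation between T = 352.1 (H_out = 3.121) and T = 353.9 (H_out = 3.885) on hF = 3.863 gives T ≈ 353.8 K, at which ψ = 0.12.

T = 353.8 K, V/F = 0.12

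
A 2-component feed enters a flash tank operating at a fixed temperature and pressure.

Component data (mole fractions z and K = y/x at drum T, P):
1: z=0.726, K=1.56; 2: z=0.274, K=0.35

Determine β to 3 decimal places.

β = 0.628

Material balance + equilibrium reduce to Σ zᵢ(Kᵢ−1)/(1+β(Kᵢ−1)) = 0.
g(0) = ΣzᵢKᵢ − 1 = 0.228 and g(1) = 1 − Σzᵢ/Kᵢ = -0.248, so a root lies in (0, 1).
Binary case is linear: z₁(K₁−1)(1+β(K₂−1)) + z₂(K₂−1)(1+β(K₁−1)) = 0
⇒ β = [z₁(K₁−1)+z₂(K₂−1)] / [−(K₁−1)(K₂−1)] = 0.2285/0.3640 = 0.628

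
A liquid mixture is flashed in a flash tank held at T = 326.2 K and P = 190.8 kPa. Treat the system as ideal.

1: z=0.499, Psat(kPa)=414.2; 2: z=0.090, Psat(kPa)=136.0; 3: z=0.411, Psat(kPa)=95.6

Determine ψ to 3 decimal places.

ψ = 0.642

Raoult's law: Kᵢ = Pᵢˢᵃᵗ/P = Pᵢˢᵃᵗ/190.8.
  K_1 = 414.2/190.8 = 2.17086, K_2 = 136.0/190.8 = 0.71279, K_3 = 95.6/190.8 = 0.50105
Let ψ = V/F and solve Σ zᵢ(Kᵢ−1)/(1+ψ(Kᵢ−1)) = 0.
Feasibility: ΣzᵢKᵢ = 1.353, Σzᵢ/Kᵢ = 1.176 — both > 1, two phases present.
Iterate (Newton) starting at ψ = 0.5:
  ψ = 0.500: g = 0.0651, g' = -0.464 → ψ = 0.640
  ψ = 0.640: g = 0.0009, g' = -0.456 → ψ = 0.642
Converged at ψ = 0.642.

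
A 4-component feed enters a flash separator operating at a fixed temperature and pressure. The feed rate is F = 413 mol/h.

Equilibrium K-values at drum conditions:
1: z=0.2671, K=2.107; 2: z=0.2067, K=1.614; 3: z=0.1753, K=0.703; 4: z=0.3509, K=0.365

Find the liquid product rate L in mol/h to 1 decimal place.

Iterate (Newton) starting at ψ = 0.5:
  ψ = 0.5000: g = -0.10019, g' = -0.5063 → ψ = 0.3021
  ψ = 0.3021: g = -0.00429, g' = -0.4746 → ψ = 0.2931
Converged at ψ = 0.2931.
Then V = ψ·F = 0.2931·413 = 121.0 mol/h and L = F − V = 292.0 mol/h.

L = 292.0 mol/h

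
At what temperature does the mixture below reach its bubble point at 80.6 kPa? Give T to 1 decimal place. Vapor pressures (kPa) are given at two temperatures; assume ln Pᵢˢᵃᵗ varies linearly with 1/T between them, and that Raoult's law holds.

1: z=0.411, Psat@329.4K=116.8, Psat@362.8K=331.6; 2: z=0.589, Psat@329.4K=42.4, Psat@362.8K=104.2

Bubble-point temperature: ΣzᵢPᵢˢᵃᵗ(T) = P. Interpolate ln Pᵢˢᵃᵗ = aᵢ + bᵢ/T.
  T = 329.4 K: ΣzᵢPᵢˢᵃᵗ = 72.98 kPa
  T = 362.8 K: ΣzᵢPᵢˢᵃᵗ = 197.66 kPa
  T = 346.1 K: ΣzᵢPᵢˢᵃᵗ = 122.96 kPa
  T = 337.8 K: ΣzᵢPᵢˢᵃᵗ = 95.47 kPa
  T = 333.6 K: ΣzᵢPᵢˢᵃᵗ = 83.61 kPa
  T = 331.5 K: ΣzᵢPᵢˢᵃᵗ = 78.15 kPa
  T = 332.6 K: ΣzᵢPᵢˢᵃᵗ = 80.97 kPa
Interpolating between 331.5 K and 332.6 K gives T ≈ 332.5 K.

T = 332.5 K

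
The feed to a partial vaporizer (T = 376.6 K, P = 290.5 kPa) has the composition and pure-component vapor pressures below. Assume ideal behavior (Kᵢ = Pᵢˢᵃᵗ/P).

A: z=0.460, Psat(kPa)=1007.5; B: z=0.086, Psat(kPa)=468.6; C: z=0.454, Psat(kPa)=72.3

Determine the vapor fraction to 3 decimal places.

ψ = 0.502

Raoult's law: Kᵢ = Pᵢˢᵃᵗ/P = Pᵢˢᵃᵗ/290.5.
  K_A = 1007.5/290.5 = 3.46816, K_B = 468.6/290.5 = 1.61308, K_C = 72.3/290.5 = 0.24888
Rachford–Rice: g(ψ) = Σ zᵢ(Kᵢ−1)/(1+ψ(Kᵢ−1)) = 0.
g(0) = ΣzᵢKᵢ − 1 = 0.847 and g(1) = 1 − Σzᵢ/Kᵢ = -1.010, so a root lies in (0, 1).
Newton–Raphson from ψ = 0.54:
  ψ = 0.540: g = -0.0474, g' = -1.258 → ψ = 0.502
Converged at ψ = 0.502.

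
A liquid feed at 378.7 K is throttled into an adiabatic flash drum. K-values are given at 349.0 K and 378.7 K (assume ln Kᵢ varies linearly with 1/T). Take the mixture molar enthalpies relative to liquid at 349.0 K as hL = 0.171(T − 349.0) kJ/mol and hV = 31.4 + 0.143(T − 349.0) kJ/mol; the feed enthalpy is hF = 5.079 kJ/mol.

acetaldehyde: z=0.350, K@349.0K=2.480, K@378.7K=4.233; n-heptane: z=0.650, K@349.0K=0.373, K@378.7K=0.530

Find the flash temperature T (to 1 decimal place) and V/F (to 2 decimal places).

Adiabatic flash: solve Rachford–Rice at each trial T, then check hF = ψ·hV(T) + (1−ψ)·hL(T).
  T = 349.0 K: K = (2.480, 0.373), RR gives ψ = 0.119, H_out = 3.737 kJ/mol
  T = 378.7 K: K = (4.233, 0.530), RR gives ψ = 0.544, H_out = 21.697 kJ/mol
  T = 363.9 K: K = (3.279, 0.448), RR gives ψ = 0.349, H_out = 13.357 kJ/mol
  T = 356.4 K: K = (2.857, 0.409), RR gives ψ = 0.243, H_out = 8.832 kJ/mol
  T = 352.7 K: K = (2.664, 0.391), RR gives ψ = 0.184, H_out = 6.391 kJ/mol
  T = 350.9 K: K = (2.573, 0.382), RR gives ψ = 0.153, H_out = 5.131 kJ/mol
Linear interpolation between T = 349.0 (H_out = 3.737) and T = 350.9 (H_out = 5.131) on hF = 5.079 gives T ≈ 350.8 K, at which ψ = 0.15.

T = 350.8 K, V/F = 0.15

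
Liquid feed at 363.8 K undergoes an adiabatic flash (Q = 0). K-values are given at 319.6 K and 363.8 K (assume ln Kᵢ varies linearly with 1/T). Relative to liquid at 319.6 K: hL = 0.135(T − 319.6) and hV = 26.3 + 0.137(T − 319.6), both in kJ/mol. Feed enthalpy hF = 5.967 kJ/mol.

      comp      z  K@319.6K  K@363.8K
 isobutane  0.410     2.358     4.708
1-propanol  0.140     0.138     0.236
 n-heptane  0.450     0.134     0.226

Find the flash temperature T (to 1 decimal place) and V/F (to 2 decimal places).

T = 330.8 K, V/F = 0.17

Adiabatic flash: solve Rachford–Rice at each trial T, then check hF = ψ·hV(T) + (1−ψ)·hL(T).
  T = 319.6 K: K = (2.358, 0.138, 0.134), RR gives ψ = 0.039, H_out = 1.039 kJ/mol
  T = 363.8 K: K = (4.708, 0.236, 0.226), RR gives ψ = 0.372, H_out = 15.789 kJ/mol
  T = 341.7 K: K = (3.407, 0.184, 0.177), RR gives ψ = 0.254, H_out = 9.676 kJ/mol
  T = 330.6 K: K = (2.850, 0.160, 0.155), RR gives ψ = 0.167, H_out = 5.873 kJ/mol
  T = 336.1 K: K = (3.118, 0.171, 0.166), RR gives ψ = 0.214, H_out = 7.852 kJ/mol
  T = 333.4 K: K = (2.984, 0.166, 0.160), RR gives ψ = 0.192, H_out = 6.907 kJ/mol
  T = 332.0 K: K = (2.916, 0.163, 0.157), RR gives ψ = 0.179, H_out = 6.398 kJ/mol
  T = 331.3 K: K = (2.883, 0.161, 0.156), RR gives ψ = 0.173, H_out = 6.138 kJ/mol
Linear interpolation between T = 330.6 (H_out = 5.873) and T = 331.3 (H_out = 6.138) on hF = 5.967 gives T ≈ 330.8 K, at which ψ = 0.17.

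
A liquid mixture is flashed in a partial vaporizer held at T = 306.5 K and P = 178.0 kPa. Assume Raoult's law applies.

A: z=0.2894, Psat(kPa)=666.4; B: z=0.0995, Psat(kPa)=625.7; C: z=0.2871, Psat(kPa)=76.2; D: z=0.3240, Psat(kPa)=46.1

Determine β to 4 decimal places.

Raoult's law: Kᵢ = Pᵢˢᵃᵗ/P = Pᵢˢᵃᵗ/178.0.
  K_A = 666.4/178.0 = 3.743820, K_B = 625.7/178.0 = 3.515169, K_C = 76.2/178.0 = 0.428090, K_D = 46.1/178.0 = 0.258989
Let β = V/F and solve Σ zᵢ(Kᵢ−1)/(1+β(Kᵢ−1)) = 0.
Check two-phase: ΣzᵢKᵢ = 1.6400 > 1 and Σzᵢ/Kᵢ = 2.0273 > 1, so g(0) = 0.6400 > 0 and g(1) = -1.0273 < 0.
Newton–Raphson from β = 0.7:
  β = 0.7000: g = -0.41012, g' = -1.3672 → β = 0.4000
  β = 0.4000: g = -0.05083, g' = -1.1689 → β = 0.3565
  β = 0.3565: g = 0.00079, g' = -1.2085 → β = 0.3572
Converged at β = 0.3572.

β = 0.3572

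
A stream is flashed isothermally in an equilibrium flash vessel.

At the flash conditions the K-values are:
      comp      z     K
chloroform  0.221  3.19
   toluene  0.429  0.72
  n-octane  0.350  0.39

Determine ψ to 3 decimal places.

Iterate (Newton) starting at ψ = 0.5:
  ψ = 0.500: g = -0.2158, g' = -0.557 → ψ = 0.112
  ψ = 0.112: g = 0.0353, g' = -0.869 → ψ = 0.153
  ψ = 0.153: g = 0.0017, g' = -0.790 → ψ = 0.155
Converged at ψ = 0.155.

ψ = 0.155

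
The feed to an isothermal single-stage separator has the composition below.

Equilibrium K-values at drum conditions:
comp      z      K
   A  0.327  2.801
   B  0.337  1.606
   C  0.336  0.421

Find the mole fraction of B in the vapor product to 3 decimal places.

Material balance + equilibrium reduce to Σ zᵢ(Kᵢ−1)/(1+ψ(Kᵢ−1)) = 0.
Check two-phase: ΣzᵢKᵢ = 1.599 > 1 and Σzᵢ/Kᵢ = 1.125 > 1, so g(0) = 0.599 > 0 and g(1) = -0.125 < 0.
Newton iteration, ψ⁰ = 0.61:
  ψ = 0.610: g = 0.1290, g' = -0.576 → ψ = 0.834
  ψ = 0.834: g = -0.0051, g' = -0.645 → ψ = 0.826
Converged at ψ = 0.826.
Compositions from xᵢ = zᵢ/(1+ψ(Kᵢ−1)), yᵢ = Kᵢxᵢ:
  A: x = 0.131, y = 0.368
  B: x = 0.225, y = 0.361
  C: x = 0.644, y = 0.271

y_B = 0.361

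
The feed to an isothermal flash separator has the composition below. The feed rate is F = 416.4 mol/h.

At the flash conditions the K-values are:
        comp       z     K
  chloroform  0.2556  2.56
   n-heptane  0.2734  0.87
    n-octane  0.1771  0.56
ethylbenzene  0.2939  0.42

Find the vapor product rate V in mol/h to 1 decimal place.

V = 74.9 mol/h

Newton iteration, ψ⁰ = 0.41:
  ψ = 0.4100: g = -0.11307, g' = -0.4578 → ψ = 0.1630
  ψ = 0.1630: g = 0.00939, g' = -0.5606 → ψ = 0.1797
  ψ = 0.1797: g = 0.00011, g' = -0.5479 → ψ = 0.1799
Converged at ψ = 0.1799.
Then V = ψ·F = 0.1799·416.4 = 74.9 mol/h and L = F − V = 341.5 mol/h.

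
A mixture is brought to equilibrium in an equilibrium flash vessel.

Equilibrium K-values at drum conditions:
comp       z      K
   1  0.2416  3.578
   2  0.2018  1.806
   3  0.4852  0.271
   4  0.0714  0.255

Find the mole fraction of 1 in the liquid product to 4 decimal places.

x_1 = 0.1437

Rachford–Rice: g(V/F) = Σ zᵢ(Kᵢ−1)/(1+V/F(Kᵢ−1)) = 0.
g(0) = ΣzᵢKᵢ − 1 = 0.3786 and g(1) = 1 − Σzᵢ/Kᵢ = -1.2497, so a root lies in (0, 1).
Iterate (Newton) starting at V/F = 0.5:
  V/F = 0.5000: g = -0.25332, g' = -1.1122 → V/F = 0.2722
  V/F = 0.2722: g = -0.00864, g' = -1.1063 → V/F = 0.2644
Converged at V/F = 0.2644.
Compositions from xᵢ = zᵢ/(1+V/F(Kᵢ−1)), yᵢ = Kᵢxᵢ:
  1: x = 0.1437, y = 0.5140
  2: x = 0.1663, y = 0.3004
  3: x = 0.6011, y = 0.1629
  4: x = 0.0889, y = 0.0227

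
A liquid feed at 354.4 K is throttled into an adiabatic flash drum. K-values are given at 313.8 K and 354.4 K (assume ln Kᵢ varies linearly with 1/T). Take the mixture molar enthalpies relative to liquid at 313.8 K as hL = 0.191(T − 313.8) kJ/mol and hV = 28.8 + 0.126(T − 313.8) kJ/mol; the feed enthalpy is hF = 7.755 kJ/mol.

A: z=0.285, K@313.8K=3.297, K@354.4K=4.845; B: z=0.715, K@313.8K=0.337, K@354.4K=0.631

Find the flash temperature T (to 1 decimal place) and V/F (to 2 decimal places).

Adiabatic flash: solve Rachford–Rice at each trial T, then check hF = ψ·hV(T) + (1−ψ)·hL(T).
  T = 313.8 K: K = (3.297, 0.337), RR gives ψ = 0.119, H_out = 3.415 kJ/mol
  T = 354.4 K: K = (4.845, 0.631), RR gives ψ = 0.586, H_out = 23.095 kJ/mol
  T = 334.1 K: K = (4.044, 0.470), RR gives ψ = 0.303, H_out = 12.199 kJ/mol
  T = 324.0 K: K = (3.665, 0.400), RR gives ψ = 0.207, H_out = 7.773 kJ/mol
  T = 318.9 K: K = (3.479, 0.368), RR gives ψ = 0.162, H_out = 5.598 kJ/mol
  T = 321.4 K: K = (3.570, 0.384), RR gives ψ = 0.184, H_out = 6.663 kJ/mol
  T = 322.7 K: K = (3.617, 0.392), RR gives ψ = 0.195, H_out = 7.217 kJ/mol
Linear interpolation between T = 322.7 (H_out = 7.217) and T = 324.0 (H_out = 7.773) on hF = 7.755 gives T ≈ 324.0 K, at which ψ = 0.21.

T = 324.0 K, V/F = 0.21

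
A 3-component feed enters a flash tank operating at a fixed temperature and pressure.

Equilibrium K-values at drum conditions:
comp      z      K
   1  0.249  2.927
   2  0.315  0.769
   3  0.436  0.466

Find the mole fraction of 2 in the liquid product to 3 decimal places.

Rachford–Rice: g(ψ) = Σ zᵢ(Kᵢ−1)/(1+ψ(Kᵢ−1)) = 0.
Feasibility: ΣzᵢKᵢ = 1.174, Σzᵢ/Kᵢ = 1.430 — both > 1, two phases present.
Iterate (Newton) starting at ψ = 0.41:
  ψ = 0.410: g = -0.1104, g' = -0.513 → ψ = 0.195
  ψ = 0.195: g = 0.0129, g' = -0.662 → ψ = 0.214
Converged at ψ = 0.214.
Compositions from xᵢ = zᵢ/(1+ψ(Kᵢ−1)), yᵢ = Kᵢxᵢ:
  1: x = 0.176, y = 0.516
  2: x = 0.331, y = 0.255
  3: x = 0.492, y = 0.229

x_2 = 0.331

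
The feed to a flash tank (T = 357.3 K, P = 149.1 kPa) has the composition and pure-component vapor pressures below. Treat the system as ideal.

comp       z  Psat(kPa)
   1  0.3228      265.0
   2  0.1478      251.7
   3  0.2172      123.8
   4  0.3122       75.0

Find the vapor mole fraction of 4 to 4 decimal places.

y_4 = 0.2138

Raoult's law: Kᵢ = Pᵢˢᵃᵗ/P = Pᵢˢᵃᵗ/149.1.
  K_1 = 265.0/149.1 = 1.777331, K_2 = 251.7/149.1 = 1.688129, K_3 = 123.8/149.1 = 0.830315, K_4 = 75.0/149.1 = 0.503018
Newton iteration, V/F⁰ = 0.5:
  V/F = 0.5000: g = 0.00963, g' = -0.2839 → V/F = 0.5339
  V/F = 0.5339: g = -0.00002, g' = -0.2853 → V/F = 0.5338
Converged at V/F = 0.5338.
Compositions from xᵢ = zᵢ/(1+V/F(Kᵢ−1)), yᵢ = Kᵢxᵢ:
  1: x = 0.2281, y = 0.4055
  2: x = 0.1081, y = 0.1825
  3: x = 0.2388, y = 0.1983
  4: x = 0.4249, y = 0.2138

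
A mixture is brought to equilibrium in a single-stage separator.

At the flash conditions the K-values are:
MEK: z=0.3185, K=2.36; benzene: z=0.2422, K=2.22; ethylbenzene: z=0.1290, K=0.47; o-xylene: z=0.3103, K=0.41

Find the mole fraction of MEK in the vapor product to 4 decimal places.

y_MEK = 0.4019

Material balance + equilibrium reduce to Σ zᵢ(Kᵢ−1)/(1+ψ(Kᵢ−1)) = 0.
g(0) = ΣzᵢKᵢ − 1 = 0.4772 and g(1) = 1 − Σzᵢ/Kᵢ = -0.2754, so a root lies in (0, 1).
Newton–Raphson from ψ = 0.56:
  ψ = 0.5600: g = 0.05080, g' = -0.6313 → ψ = 0.6405
  ψ = 0.6405: g = -0.00040, g' = -0.6440 → ψ = 0.6398
Converged at ψ = 0.6398.
Compositions from xᵢ = zᵢ/(1+ψ(Kᵢ−1)), yᵢ = Kᵢxᵢ:
  MEK: x = 0.1703, y = 0.4019
  benzene: x = 0.1360, y = 0.3020
  ethylbenzene: x = 0.1952, y = 0.0917
  o-xylene: x = 0.4985, y = 0.2044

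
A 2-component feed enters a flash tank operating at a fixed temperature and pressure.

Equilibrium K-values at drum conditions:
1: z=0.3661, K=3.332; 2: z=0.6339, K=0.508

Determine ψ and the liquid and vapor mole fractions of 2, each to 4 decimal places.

Let ψ = V/F and solve Σ zᵢ(Kᵢ−1)/(1+ψ(Kᵢ−1)) = 0.
Check two-phase: ΣzᵢKᵢ = 1.5419 > 1 and Σzᵢ/Kᵢ = 1.3577 > 1, so g(0) = 0.5419 > 0 and g(1) = -0.3577 < 0.
Binary case is linear: z₁(K₁−1)(1+ψ(K₂−1)) + z₂(K₂−1)(1+ψ(K₁−1)) = 0
⇒ ψ = [z₁(K₁−1)+z₂(K₂−1)] / [−(K₁−1)(K₂−1)] = 0.54187/1.14734 = 0.4723
Compositions from xᵢ = zᵢ/(1+ψ(Kᵢ−1)), yᵢ = Kᵢxᵢ:
  1: x = 0.1742, y = 0.5805
  2: x = 0.8258, y = 0.4195

ψ = 0.4723, x_2 = 0.8258, y_2 = 0.4195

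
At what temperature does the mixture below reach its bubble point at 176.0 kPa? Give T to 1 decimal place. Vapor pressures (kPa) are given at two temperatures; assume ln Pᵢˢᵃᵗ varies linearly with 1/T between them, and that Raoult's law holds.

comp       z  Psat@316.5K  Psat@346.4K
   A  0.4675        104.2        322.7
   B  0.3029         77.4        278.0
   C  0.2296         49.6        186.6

Bubble-point temperature: ΣzᵢPᵢˢᵃᵗ(T) = P. Interpolate ln Pᵢˢᵃᵗ = aᵢ + bᵢ/T.
  T = 316.5 K: ΣzᵢPᵢˢᵃᵗ = 83.55 kPa
  T = 346.4 K: ΣzᵢPᵢˢᵃᵗ = 277.91 kPa
  T = 331.4 K: ΣzᵢPᵢˢᵃᵗ = 156.12 kPa
  T = 338.9 K: ΣzᵢPᵢˢᵃᵗ = 209.59 kPa
  T = 335.1 K: ΣzᵢPᵢˢᵃᵗ = 180.82 kPa
  T = 333.2 K: ΣzᵢPᵢˢᵃᵗ = 167.75 kPa
Interpolating between 333.2 K and 335.1 K gives T ≈ 334.4 K.

T = 334.4 K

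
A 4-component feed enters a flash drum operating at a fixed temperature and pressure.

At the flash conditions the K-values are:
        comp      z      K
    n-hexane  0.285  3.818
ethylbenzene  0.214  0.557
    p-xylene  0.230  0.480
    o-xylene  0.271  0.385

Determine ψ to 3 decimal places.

ψ = 0.279

Newton iteration, ψ⁰ = 0.63:
  ψ = 0.630: g = -0.2921, g' = -0.785 → ψ = 0.258
  ψ = 0.258: g = 0.0217, g' = -1.040 → ψ = 0.279
Converged at ψ = 0.279.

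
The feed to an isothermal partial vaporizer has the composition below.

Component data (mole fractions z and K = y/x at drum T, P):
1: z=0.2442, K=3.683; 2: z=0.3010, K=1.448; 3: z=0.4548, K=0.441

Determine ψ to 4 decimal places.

ψ = 0.5592

Newton–Raphson from ψ = 0.45:
  ψ = 0.4500: g = 0.06937, g' = -0.6563 → ψ = 0.5557
  ψ = 0.5557: g = 0.00221, g' = -0.6211 → ψ = 0.5592
Converged at ψ = 0.5592.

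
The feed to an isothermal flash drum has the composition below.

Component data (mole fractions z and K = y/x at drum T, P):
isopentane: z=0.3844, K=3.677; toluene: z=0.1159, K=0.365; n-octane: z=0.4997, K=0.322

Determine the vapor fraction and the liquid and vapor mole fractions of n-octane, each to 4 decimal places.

Let ψ = V/F and solve Σ zᵢ(Kᵢ−1)/(1+ψ(Kᵢ−1)) = 0.
g(0) = ΣzᵢKᵢ − 1 = 0.6166 and g(1) = 1 − Σzᵢ/Kᵢ = -0.9739, so a root lies in (0, 1).
Newton–Raphson from ψ = 0.5:
  ψ = 0.5000: g = -0.18034, g' = -1.1298 → ψ = 0.3404
  ψ = 0.3404: g = 0.00410, g' = -1.2184 → ψ = 0.3437
Converged at ψ = 0.3437.
Compositions from xᵢ = zᵢ/(1+ψ(Kᵢ−1)), yᵢ = Kᵢxᵢ:
  isopentane: x = 0.2002, y = 0.7361
  toluene: x = 0.1483, y = 0.0541
  n-octane: x = 0.6516, y = 0.2098

ψ = 0.3437, x_n-octane = 0.6516, y_n-octane = 0.2098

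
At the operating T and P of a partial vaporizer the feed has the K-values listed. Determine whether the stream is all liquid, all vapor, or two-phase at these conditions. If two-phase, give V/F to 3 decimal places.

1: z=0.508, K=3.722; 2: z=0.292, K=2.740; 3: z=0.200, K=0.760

all vapor

ΣzᵢKᵢ = 2.843; Σzᵢ/Kᵢ = 0.506.
Since Σzᵢ/Kᵢ < 1 the mixture is above its dew point — single vapor phase.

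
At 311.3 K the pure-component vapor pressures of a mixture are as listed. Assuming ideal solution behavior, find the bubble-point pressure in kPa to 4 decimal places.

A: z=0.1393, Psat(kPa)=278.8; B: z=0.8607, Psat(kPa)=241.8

Pbub = 246.9541 kPa

At the bubble point ψ → 0, so ΣzᵢKᵢ = 1 with Kᵢ = Pᵢˢᵃᵗ/P ⇒ P = ΣzᵢPᵢˢᵃᵗ.
P = 0.1393·278.8 + 0.8607·241.8 = 246.9541 kPa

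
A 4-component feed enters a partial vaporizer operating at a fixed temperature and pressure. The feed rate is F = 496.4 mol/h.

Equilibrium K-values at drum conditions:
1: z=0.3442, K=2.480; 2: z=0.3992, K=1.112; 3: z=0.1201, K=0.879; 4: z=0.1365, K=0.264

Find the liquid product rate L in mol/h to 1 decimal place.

Rachford–Rice: g(V/F) = Σ zᵢ(Kᵢ−1)/(1+V/F(Kᵢ−1)) = 0.
Check two-phase: ΣzᵢKᵢ = 1.4391 > 1 and Σzᵢ/Kᵢ = 1.1515 > 1, so g(0) = 0.4391 > 0 and g(1) = -0.1515 < 0.
Newton–Raphson from V/F = 0.5:
  V/F = 0.5000: g = 0.16068, g' = -0.4406 → V/F = 0.8647
  V/F = 0.8647: g = -0.02830, g' = -0.7107 → V/F = 0.8248
  V/F = 0.8248: g = -0.00151, g' = -0.6382 → V/F = 0.8225
Converged at V/F = 0.8225.
Then V = V/F·F = 0.8225·496.4 = 408.3 mol/h and L = F − V = 88.1 mol/h.

L = 88.1 mol/h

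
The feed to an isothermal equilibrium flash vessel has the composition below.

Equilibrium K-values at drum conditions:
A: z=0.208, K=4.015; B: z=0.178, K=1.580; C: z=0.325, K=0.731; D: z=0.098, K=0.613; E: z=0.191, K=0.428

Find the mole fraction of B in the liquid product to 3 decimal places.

Rachford–Rice: g(β) = Σ zᵢ(Kᵢ−1)/(1+β(Kᵢ−1)) = 0.
g(0) = ΣzᵢKᵢ − 1 = 0.496 and g(1) = 1 − Σzᵢ/Kᵢ = -0.215, so a root lies in (0, 1).
Newton iteration, β⁰ = 0.33:
  β = 0.330: g = 0.1269, g' = -0.660 → β = 0.522
  β = 0.522: g = 0.0177, g' = -0.502 → β = 0.558
Converged at β = 0.558.
Compositions from xᵢ = zᵢ/(1+β(Kᵢ−1)), yᵢ = Kᵢxᵢ:
  A: x = 0.078, y = 0.311
  B: x = 0.134, y = 0.212
  C: x = 0.382, y = 0.280
  D: x = 0.125, y = 0.077
  E: x = 0.281, y = 0.120

x_B = 0.134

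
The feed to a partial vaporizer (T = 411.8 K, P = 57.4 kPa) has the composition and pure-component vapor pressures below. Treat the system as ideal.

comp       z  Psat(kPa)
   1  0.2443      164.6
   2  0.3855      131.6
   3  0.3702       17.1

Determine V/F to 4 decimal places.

V/F = 0.6488

Raoult's law: Kᵢ = Pᵢˢᵃᵗ/P = Pᵢˢᵃᵗ/57.4.
  K_1 = 164.6/57.4 = 2.867596, K_2 = 131.6/57.4 = 2.292683, K_3 = 17.1/57.4 = 0.297909
Material balance + equilibrium reduce to Σ zᵢ(Kᵢ−1)/(1+V/F(Kᵢ−1)) = 0.
Feasibility: ΣzᵢKᵢ = 1.6947, Σzᵢ/Kᵢ = 1.4960 — both > 1, two phases present.
Newton iteration, V/F⁰ = 0.37:
  V/F = 0.3700: g = 0.25578, g' = -0.9258 → V/F = 0.6463
  V/F = 0.6463: g = 0.00242, g' = -0.9777 → V/F = 0.6488
Converged at V/F = 0.6488.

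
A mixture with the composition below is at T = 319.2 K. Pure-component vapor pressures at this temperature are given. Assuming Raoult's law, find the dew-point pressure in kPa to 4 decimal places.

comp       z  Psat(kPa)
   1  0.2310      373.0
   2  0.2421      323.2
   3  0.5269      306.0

At the dew point ψ → 1, so Σzᵢ/Kᵢ = 1 with Kᵢ = Pᵢˢᵃᵗ/P ⇒ 1/P = Σzᵢ/Pᵢˢᵃᵗ.
1/P = 0.2310/373.0 + 0.2421/323.2 + 0.5269/306.0 = 0.0030903 ⇒ P = 323.5963 kPa

Pdew = 323.5963 kPa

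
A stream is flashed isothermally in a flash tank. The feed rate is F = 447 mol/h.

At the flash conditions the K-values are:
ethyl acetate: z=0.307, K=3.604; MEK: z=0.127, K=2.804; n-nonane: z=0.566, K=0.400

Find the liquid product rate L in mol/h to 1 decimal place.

L = 231.9 mol/h

Iterate (Newton) starting at V/F = 0.5:
  V/F = 0.500: g = -0.0174, g' = -0.923 → V/F = 0.481
Converged at V/F = 0.481.
Then V = V/F·F = 0.4812·447 = 215.1 mol/h and L = F − V = 231.9 mol/h.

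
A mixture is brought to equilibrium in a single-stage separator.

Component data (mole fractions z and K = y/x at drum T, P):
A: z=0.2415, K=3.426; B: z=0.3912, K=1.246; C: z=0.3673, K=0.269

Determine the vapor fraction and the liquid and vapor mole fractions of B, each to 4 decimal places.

Rachford–Rice: g(ψ) = Σ zᵢ(Kᵢ−1)/(1+ψ(Kᵢ−1)) = 0.
Feasibility: ΣzᵢKᵢ = 1.4136, Σzᵢ/Kᵢ = 1.7499 — both > 1, two phases present.
Newton–Raphson from ψ = 0.5:
  ψ = 0.5000: g = -0.07272, g' = -0.7965 → ψ = 0.4087
  ψ = 0.4087: g = -0.00125, g' = -0.7771 → ψ = 0.4071
Converged at ψ = 0.4071.
Compositions from xᵢ = zᵢ/(1+ψ(Kᵢ−1)), yᵢ = Kᵢxᵢ:
  A: x = 0.1215, y = 0.4163
  B: x = 0.3556, y = 0.4431
  C: x = 0.5229, y = 0.1407

ψ = 0.4071, x_B = 0.3556, y_B = 0.4431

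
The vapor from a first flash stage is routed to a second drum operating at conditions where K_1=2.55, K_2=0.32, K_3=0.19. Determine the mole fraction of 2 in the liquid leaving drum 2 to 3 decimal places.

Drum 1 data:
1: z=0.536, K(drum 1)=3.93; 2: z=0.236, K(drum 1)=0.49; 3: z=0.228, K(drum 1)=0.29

Drum 1:
Newton–Raphson from ψ₁ = 0.55:
  ψ₁ = 0.550: g = 0.1685, g' = -1.103 → ψ₁ = 0.703
  ψ₁ = 0.703: g = 0.0027, g' = -1.099 → ψ₁ = 0.705
Converged at ψ₁ = 0.705.
Drum-1 compositions:
  1: x = 0.175, y = 0.687
  2: x = 0.369, y = 0.181
  3: x = 0.457, y = 0.132
Drum-2 feed = drum-1 vapor: z₂ = (0.6870, 0.1806, 0.1324).
Drum 2:
Newton–Raphson from ψ₂ = 0.5:
  ψ₂ = 0.500: g = 0.2336, g' = -0.961 → ψ₂ = 0.743
  ψ₂ = 0.743: g = -0.0228, g' = -1.246 → ψ₂ = 0.725
  ψ₂ = 0.725: g = -0.0004, g' = -1.200 → ψ₂ = 0.724
Converged at ψ₂ = 0.724.
  1: x = 0.324, y = 0.825
  2: x = 0.356, y = 0.114
  3: x = 0.320, y = 0.061

x_2 (drum 2) = 0.356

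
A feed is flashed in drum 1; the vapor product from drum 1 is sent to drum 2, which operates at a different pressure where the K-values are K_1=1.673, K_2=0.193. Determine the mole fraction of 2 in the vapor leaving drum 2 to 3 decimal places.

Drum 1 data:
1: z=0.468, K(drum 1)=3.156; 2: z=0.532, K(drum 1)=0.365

y_2 (drum 2) = 0.088

Drum 1:
Rachford–Rice: g(ψ₁) = Σ zᵢ(Kᵢ−1)/(1+ψ₁(Kᵢ−1)) = 0.
g(0) = ΣzᵢKᵢ − 1 = 0.671 and g(1) = 1 − Σzᵢ/Kᵢ = -0.606, so a root lies in (0, 1).
Iterate (Newton) starting at ψ₁ = 0.5:
  ψ₁ = 0.500: g = -0.0094, g' = -0.964 → ψ₁ = 0.490
Converged at ψ₁ = 0.490.
Drum-1 compositions:
  1: x = 0.228, y = 0.718
  2: x = 0.772, y = 0.282
Drum-2 feed = drum-1 vapor: z₂ = (0.7180, 0.2820).
Drum 2:
Material balance + equilibrium reduce to Σ zᵢ(Kᵢ−1)/(1+ψ₂(Kᵢ−1)) = 0.
Check two-phase: ΣzᵢKᵢ = 1.256 > 1 and Σzᵢ/Kᵢ = 1.890 > 1, so g(0) = 0.256 > 0 and g(1) = -0.890 < 0.
Binary case is linear: z₁(K₁−1)(1+ψ₂(K₂−1)) + z₂(K₂−1)(1+ψ₂(K₁−1)) = 0
⇒ ψ₂ = [z₁(K₁−1)+z₂(K₂−1)] / [−(K₁−1)(K₂−1)] = 0.2557/0.5431 = 0.471
  1: x = 0.545, y = 0.912
  2: x = 0.455, y = 0.088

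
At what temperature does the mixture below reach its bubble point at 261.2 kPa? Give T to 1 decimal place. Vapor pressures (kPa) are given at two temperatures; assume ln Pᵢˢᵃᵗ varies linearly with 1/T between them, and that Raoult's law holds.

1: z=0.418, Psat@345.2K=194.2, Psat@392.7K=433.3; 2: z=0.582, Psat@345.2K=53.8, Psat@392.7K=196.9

Bubble-point temperature: ΣzᵢPᵢˢᵃᵗ(T) = P. Interpolate ln Pᵢˢᵃᵗ = aᵢ + bᵢ/T.
  T = 345.2 K: ΣzᵢPᵢˢᵃᵗ = 112.49 kPa
  T = 392.7 K: ΣzᵢPᵢˢᵃᵗ = 295.72 kPa
  T = 368.9 K: ΣzᵢPᵢˢᵃᵗ = 186.69 kPa
  T = 380.8 K: ΣzᵢPᵢˢᵃᵗ = 236.29 kPa
  T = 386.8 K: ΣzᵢPᵢˢᵃᵗ = 264.95 kPa
  T = 383.8 K: ΣzᵢPᵢˢᵃᵗ = 250.30 kPa
  T = 385.3 K: ΣzᵢPᵢˢᵃᵗ = 257.54 kPa
Interpolating between 385.3 K and 386.8 K gives T ≈ 386.0 K.

T = 386.0 K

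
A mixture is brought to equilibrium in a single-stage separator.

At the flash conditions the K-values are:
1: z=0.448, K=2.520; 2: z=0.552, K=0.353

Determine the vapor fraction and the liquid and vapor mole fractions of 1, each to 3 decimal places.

Material balance + equilibrium reduce to Σ zᵢ(Kᵢ−1)/(1+ψ(Kᵢ−1)) = 0.
g(0) = ΣzᵢKᵢ − 1 = 0.324 and g(1) = 1 − Σzᵢ/Kᵢ = -0.742, so a root lies in (0, 1).
Binary case is linear: z₁(K₁−1)(1+ψ(K₂−1)) + z₂(K₂−1)(1+ψ(K₁−1)) = 0
⇒ ψ = [z₁(K₁−1)+z₂(K₂−1)] / [−(K₁−1)(K₂−1)] = 0.3238/0.9834 = 0.329
Compositions from xᵢ = zᵢ/(1+ψ(Kᵢ−1)), yᵢ = Kᵢxᵢ:
  1: x = 0.299, y = 0.752
  2: x = 0.701, y = 0.248

ψ = 0.329, x_1 = 0.299, y_1 = 0.752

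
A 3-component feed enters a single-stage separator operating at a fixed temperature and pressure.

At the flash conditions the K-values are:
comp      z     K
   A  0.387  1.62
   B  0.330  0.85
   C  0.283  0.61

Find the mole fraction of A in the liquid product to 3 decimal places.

x_A = 0.302

Rachford–Rice: g(ψ) = Σ zᵢ(Kᵢ−1)/(1+ψ(Kᵢ−1)) = 0.
g(0) = ΣzᵢKᵢ − 1 = 0.080 and g(1) = 1 − Σzᵢ/Kᵢ = -0.091, so a root lies in (0, 1).
Newton–Raphson from ψ = 0.44:
  ψ = 0.440: g = 0.0023, g' = -0.163 → ψ = 0.454
Converged at ψ = 0.454.
Compositions from xᵢ = zᵢ/(1+ψ(Kᵢ−1)), yᵢ = Kᵢxᵢ:
  A: x = 0.302, y = 0.489
  B: x = 0.354, y = 0.301
  C: x = 0.344, y = 0.210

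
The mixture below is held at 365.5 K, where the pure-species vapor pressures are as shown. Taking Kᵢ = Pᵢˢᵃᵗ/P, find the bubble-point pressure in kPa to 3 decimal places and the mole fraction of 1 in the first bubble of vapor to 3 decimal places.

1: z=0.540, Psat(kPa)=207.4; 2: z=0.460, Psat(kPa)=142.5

Pbub = 177.546 kPa, y_1 = 0.631

At the bubble point ψ → 0, so ΣzᵢKᵢ = 1 with Kᵢ = Pᵢˢᵃᵗ/P ⇒ P = ΣzᵢPᵢˢᵃᵗ.
P = 0.540·207.4 + 0.460·142.5 = 177.546 kPa
yᵢ = zᵢPᵢˢᵃᵗ/P ⇒ y_1 = 0.540·207.4/177.546 = 0.631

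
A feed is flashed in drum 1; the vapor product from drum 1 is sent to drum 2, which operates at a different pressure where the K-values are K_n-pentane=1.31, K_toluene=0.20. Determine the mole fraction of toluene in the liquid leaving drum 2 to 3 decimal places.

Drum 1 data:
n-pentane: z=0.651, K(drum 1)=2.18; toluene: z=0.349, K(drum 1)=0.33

x_toluene (drum 2) = 0.279

Drum 1:
Let ψ₁ = V/F and solve Σ zᵢ(Kᵢ−1)/(1+ψ₁(Kᵢ−1)) = 0.
g(0) = ΣzᵢKᵢ − 1 = 0.534 and g(1) = 1 − Σzᵢ/Kᵢ = -0.356, so a root lies in (0, 1).
Binary case is linear: z₁(K₁−1)(1+ψ₁(K₂−1)) + z₂(K₂−1)(1+ψ₁(K₁−1)) = 0
⇒ ψ₁ = [z₁(K₁−1)+z₂(K₂−1)] / [−(K₁−1)(K₂−1)] = 0.5344/0.7906 = 0.676
Drum-1 compositions:
  n-pentane: x = 0.362, y = 0.790
  toluene: x = 0.638, y = 0.210
Drum-2 feed = drum-1 vapor: z₂ = (0.7895, 0.2105).
Drum 2:
Let ψ₂ = V/F and solve Σ zᵢ(Kᵢ−1)/(1+ψ₂(Kᵢ−1)) = 0.
Feasibility: ΣzᵢKᵢ = 1.076, Σzᵢ/Kᵢ = 1.655 — both > 1, two phases present.
Newton iteration, ψ₂⁰ = 0.5:
  ψ₂ = 0.500: g = -0.0687, g' = -0.431 → ψ₂ = 0.341
  ψ₂ = 0.341: g = -0.0101, g' = -0.317 → ψ₂ = 0.309
  ψ₂ = 0.309: g = -0.0003, g' = -0.301 → ψ₂ = 0.308
Converged at ψ₂ = 0.308.
  n-pentane: x = 0.721, y = 0.944
  toluene: x = 0.279, y = 0.056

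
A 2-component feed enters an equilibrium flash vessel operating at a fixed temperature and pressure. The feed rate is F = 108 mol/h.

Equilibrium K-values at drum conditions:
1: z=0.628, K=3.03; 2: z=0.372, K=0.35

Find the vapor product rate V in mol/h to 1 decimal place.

Material balance + equilibrium reduce to Σ zᵢ(Kᵢ−1)/(1+ψ(Kᵢ−1)) = 0.
g(0) = ΣzᵢKᵢ − 1 = 1.033 and g(1) = 1 − Σzᵢ/Kᵢ = -0.270, so a root lies in (0, 1).
Binary case is linear: z₁(K₁−1)(1+ψ(K₂−1)) + z₂(K₂−1)(1+ψ(K₁−1)) = 0
⇒ ψ = [z₁(K₁−1)+z₂(K₂−1)] / [−(K₁−1)(K₂−1)] = 1.0330/1.3195 = 0.783
Then V = ψ·F = 0.7829·108 = 84.6 mol/h and L = F − V = 23.4 mol/h.

V = 84.6 mol/h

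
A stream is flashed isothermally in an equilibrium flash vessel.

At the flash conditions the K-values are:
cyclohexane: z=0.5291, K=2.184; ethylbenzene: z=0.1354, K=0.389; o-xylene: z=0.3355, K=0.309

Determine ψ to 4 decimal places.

ψ = 0.3935

Let ψ = V/F and solve Σ zᵢ(Kᵢ−1)/(1+ψ(Kᵢ−1)) = 0.
Feasibility: ΣzᵢKᵢ = 1.3119, Σzᵢ/Kᵢ = 1.6761 — both > 1, two phases present.
Newton iteration, ψ⁰ = 0.5:
  ψ = 0.5000: g = -0.07983, g' = -0.7714 → ψ = 0.3965
  ψ = 0.3965: g = -0.00219, g' = -0.7355 → ψ = 0.3935
Converged at ψ = 0.3935.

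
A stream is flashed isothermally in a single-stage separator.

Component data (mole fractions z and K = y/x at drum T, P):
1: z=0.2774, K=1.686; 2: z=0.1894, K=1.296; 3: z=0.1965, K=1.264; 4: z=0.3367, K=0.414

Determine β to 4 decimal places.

Let β = V/F and solve Σ zᵢ(Kᵢ−1)/(1+β(Kᵢ−1)) = 0.
Check two-phase: ΣzᵢKᵢ = 1.1009 > 1 and Σzᵢ/Kᵢ = 1.2794 > 1, so g(0) = 0.1009 > 0 and g(1) = -0.2794 < 0.
Newton–Raphson from β = 0.33:
  β = 0.3300: g = 0.00935, g' = -0.2899 → β = 0.3623
  β = 0.3623: g = -0.00008, g' = -0.2950 → β = 0.3620
Converged at β = 0.3620.

β = 0.3620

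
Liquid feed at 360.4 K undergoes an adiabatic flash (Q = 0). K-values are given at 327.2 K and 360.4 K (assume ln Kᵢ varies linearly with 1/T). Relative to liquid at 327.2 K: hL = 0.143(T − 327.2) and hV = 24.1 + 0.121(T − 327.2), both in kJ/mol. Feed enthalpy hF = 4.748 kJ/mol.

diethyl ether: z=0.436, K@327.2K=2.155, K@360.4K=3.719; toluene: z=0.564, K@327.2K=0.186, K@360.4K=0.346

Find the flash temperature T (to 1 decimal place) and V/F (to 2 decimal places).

T = 333.9 K, V/F = 0.16

Adiabatic flash: solve Rachford–Rice at each trial T, then check hF = ψ·hV(T) + (1−ψ)·hL(T).
  T = 327.2 K: K = (2.155, 0.186), RR gives ψ = 0.047, H_out = 1.140 kJ/mol
  T = 360.4 K: K = (3.719, 0.346), RR gives ψ = 0.459, H_out = 15.480 kJ/mol
  T = 343.8 K: K = (2.869, 0.258), RR gives ψ = 0.285, H_out = 9.147 kJ/mol
  T = 335.5 K: K = (2.495, 0.220), RR gives ψ = 0.182, H_out = 5.529 kJ/mol
  T = 331.4 K: K = (2.323, 0.203), RR gives ψ = 0.120, H_out = 3.493 kJ/mol
  T = 333.4 K: K = (2.406, 0.211), RR gives ψ = 0.151, H_out = 4.513 kJ/mol
Linear interpolation between T = 333.4 (H_out = 4.513) and T = 335.5 (H_out = 5.529) on hF = 4.748 gives T ≈ 333.9 K, at which ψ = 0.16.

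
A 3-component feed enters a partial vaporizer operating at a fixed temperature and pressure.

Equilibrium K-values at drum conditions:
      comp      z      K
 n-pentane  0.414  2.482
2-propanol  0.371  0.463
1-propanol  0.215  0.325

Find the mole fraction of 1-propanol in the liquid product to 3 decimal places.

Newton–Raphson from ψ = 0.5:
  ψ = 0.500: g = -0.1390, g' = -0.723 → ψ = 0.308
  ψ = 0.308: g = -0.0005, g' = -0.738 → ψ = 0.307
Converged at ψ = 0.307.
Compositions from xᵢ = zᵢ/(1+ψ(Kᵢ−1)), yᵢ = Kᵢxᵢ:
  n-pentane: x = 0.285, y = 0.706
  2-propanol: x = 0.444, y = 0.206
  1-propanol: x = 0.271, y = 0.088

x_1-propanol = 0.271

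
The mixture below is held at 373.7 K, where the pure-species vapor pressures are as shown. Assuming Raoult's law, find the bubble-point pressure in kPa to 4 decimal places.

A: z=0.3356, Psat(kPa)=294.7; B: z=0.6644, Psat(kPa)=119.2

Pbub = 178.0978 kPa

At the bubble point ψ → 0, so ΣzᵢKᵢ = 1 with Kᵢ = Pᵢˢᵃᵗ/P ⇒ P = ΣzᵢPᵢˢᵃᵗ.
P = 0.3356·294.7 + 0.6644·119.2 = 178.0978 kPa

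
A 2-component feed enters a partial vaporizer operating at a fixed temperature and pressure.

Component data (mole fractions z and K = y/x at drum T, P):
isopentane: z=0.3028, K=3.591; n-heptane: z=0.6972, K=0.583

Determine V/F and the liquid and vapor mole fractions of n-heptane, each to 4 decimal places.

V/F = 0.4571, x_n-heptane = 0.8614, y_n-heptane = 0.5022

Rachford–Rice: g(V/F) = Σ zᵢ(Kᵢ−1)/(1+V/F(Kᵢ−1)) = 0.
Check two-phase: ΣzᵢKᵢ = 1.4938 > 1 and Σzᵢ/Kᵢ = 1.2802 > 1, so g(0) = 0.4938 > 0 and g(1) = -0.2802 < 0.
Newton–Raphson from V/F = 0.5:
  V/F = 0.5000: g = -0.02554, g' = -0.5793 → V/F = 0.4559
  V/F = 0.4559: g = 0.00070, g' = -0.6121 → V/F = 0.4571
Converged at V/F = 0.4571.
Compositions from xᵢ = zᵢ/(1+V/F(Kᵢ−1)), yᵢ = Kᵢxᵢ:
  isopentane: x = 0.1386, y = 0.4978
  n-heptane: x = 0.8614, y = 0.5022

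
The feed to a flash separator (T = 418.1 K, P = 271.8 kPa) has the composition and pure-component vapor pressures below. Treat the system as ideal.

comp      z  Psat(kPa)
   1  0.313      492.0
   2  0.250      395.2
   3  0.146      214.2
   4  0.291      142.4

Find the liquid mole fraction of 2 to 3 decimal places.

Raoult's law: Kᵢ = Pᵢˢᵃᵗ/P = Pᵢˢᵃᵗ/271.8.
  K_1 = 492.0/271.8 = 1.81015, K_2 = 395.2/271.8 = 1.45401, K_3 = 214.2/271.8 = 0.78808, K_4 = 142.4/271.8 = 0.52391
Rachford–Rice: g(ψ) = Σ zᵢ(Kᵢ−1)/(1+ψ(Kᵢ−1)) = 0.
Feasibility: ΣzᵢKᵢ = 1.198, Σzᵢ/Kᵢ = 1.086 — both > 1, two phases present.
Newton iteration, ψ⁰ = 0.5:
  ψ = 0.500: g = 0.0565, g' = -0.260 → ψ = 0.717
  ψ = 0.717: g = -0.0009, g' = -0.273 → ψ = 0.714
Converged at ψ = 0.714.
Compositions from xᵢ = zᵢ/(1+ψ(Kᵢ−1)), yᵢ = Kᵢxᵢ:
  1: x = 0.198, y = 0.359
  2: x = 0.189, y = 0.275
  3: x = 0.172, y = 0.136
  4: x = 0.441, y = 0.231

x_2 = 0.189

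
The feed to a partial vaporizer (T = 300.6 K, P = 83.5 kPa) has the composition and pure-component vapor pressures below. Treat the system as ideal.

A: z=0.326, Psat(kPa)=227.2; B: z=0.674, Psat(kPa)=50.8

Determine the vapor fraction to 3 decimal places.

Raoult's law: Kᵢ = Pᵢˢᵃᵗ/P = Pᵢˢᵃᵗ/83.5.
  K_A = 227.2/83.5 = 2.72096, K_B = 50.8/83.5 = 0.60838
Material balance + equilibrium reduce to Σ zᵢ(Kᵢ−1)/(1+ψ(Kᵢ−1)) = 0.
Feasibility: ΣzᵢKᵢ = 1.297, Σzᵢ/Kᵢ = 1.228 — both > 1, two phases present.
Iterate (Newton) starting at ψ = 0.37:
  ψ = 0.370: g = 0.0341, g' = -0.502 → ψ = 0.438
  ψ = 0.438: g = 0.0013, g' = -0.465 → ψ = 0.441
Converged at ψ = 0.441.

ψ = 0.441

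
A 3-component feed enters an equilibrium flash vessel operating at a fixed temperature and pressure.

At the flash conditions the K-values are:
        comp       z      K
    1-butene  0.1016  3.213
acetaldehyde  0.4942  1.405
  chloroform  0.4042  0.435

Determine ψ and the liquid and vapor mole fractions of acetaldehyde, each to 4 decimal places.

ψ = 0.3915, x_acetaldehyde = 0.4266, y_acetaldehyde = 0.5993

Let ψ = V/F and solve Σ zᵢ(Kᵢ−1)/(1+ψ(Kᵢ−1)) = 0.
Feasibility: ΣzᵢKᵢ = 1.1966, Σzᵢ/Kᵢ = 1.3126 — both > 1, two phases present.
Iterate (Newton) starting at ψ = 0.51:
  ψ = 0.5100: g = -0.04930, g' = -0.4201 → ψ = 0.3927
  ψ = 0.3927: g = -0.00049, g' = -0.4159 → ψ = 0.3915
Converged at ψ = 0.3915.
Compositions from xᵢ = zᵢ/(1+ψ(Kᵢ−1)), yᵢ = Kᵢxᵢ:
  1-butene: x = 0.0544, y = 0.1749
  acetaldehyde: x = 0.4266, y = 0.5993
  chloroform: x = 0.5190, y = 0.2258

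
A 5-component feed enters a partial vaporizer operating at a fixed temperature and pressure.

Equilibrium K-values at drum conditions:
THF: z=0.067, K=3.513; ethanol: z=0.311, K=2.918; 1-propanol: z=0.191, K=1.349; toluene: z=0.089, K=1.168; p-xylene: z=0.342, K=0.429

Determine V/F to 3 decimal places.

V/F = 0.795

Material balance + equilibrium reduce to Σ zᵢ(Kᵢ−1)/(1+V/F(Kᵢ−1)) = 0.
Feasibility: ΣzᵢKᵢ = 1.651, Σzᵢ/Kᵢ = 1.141 — both > 1, two phases present.
Newton–Raphson from V/F = 0.5:
  V/F = 0.500: g = 0.1763, g' = -0.619 → V/F = 0.785
  V/F = 0.785: g = 0.0063, g' = -0.613 → V/F = 0.795
Converged at V/F = 0.795.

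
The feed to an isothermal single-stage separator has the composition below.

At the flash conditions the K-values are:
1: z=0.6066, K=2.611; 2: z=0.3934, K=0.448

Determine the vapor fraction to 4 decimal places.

Let ψ = V/F and solve Σ zᵢ(Kᵢ−1)/(1+ψ(Kᵢ−1)) = 0.
Feasibility: ΣzᵢKᵢ = 1.7601, Σzᵢ/Kᵢ = 1.1104 — both > 1, two phases present.
Binary case is linear: z₁(K₁−1)(1+ψ(K₂−1)) + z₂(K₂−1)(1+ψ(K₁−1)) = 0
⇒ ψ = [z₁(K₁−1)+z₂(K₂−1)] / [−(K₁−1)(K₂−1)] = 0.76008/0.88927 = 0.8547

ψ = 0.8547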